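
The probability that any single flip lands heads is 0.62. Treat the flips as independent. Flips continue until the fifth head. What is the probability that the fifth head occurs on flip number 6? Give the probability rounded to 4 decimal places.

Y = trial on which the fifth success occurs; negative binomial, r=5, p=0.62.
P(Y=6) = C(5,4) · p^5 · (1−p)^1
= 5 · 0.091613 · 0.38 = 0.174065

0.1741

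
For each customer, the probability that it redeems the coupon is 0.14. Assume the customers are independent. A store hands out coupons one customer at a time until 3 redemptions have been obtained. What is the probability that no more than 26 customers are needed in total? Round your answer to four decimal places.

0.7257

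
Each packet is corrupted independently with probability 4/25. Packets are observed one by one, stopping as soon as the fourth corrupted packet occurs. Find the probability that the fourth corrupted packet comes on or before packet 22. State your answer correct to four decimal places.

Finishing within 22 packets ⇔ at least 4 successes in the first 22. With X ~ Binomial(22, 0.16), P(Y ≤ 22) = 1 − P(X ≤ 3).
  k=0: C(22,0)·0.16^0·0.84^22 = 0.021585
  k=1: C(22,1)·0.16^1·0.84^21 = 0.090450
  k=2: C(22,2)·0.16^2·0.84^20 = 0.180900
  k=3: C(22,3)·0.16^3·0.84^19 = 0.229714
1 − 0.522648 = 0.477352

0.4774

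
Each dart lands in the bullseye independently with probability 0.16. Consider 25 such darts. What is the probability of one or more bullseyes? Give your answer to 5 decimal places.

0.98721

P(at least one) = 1 − P(none) = 1 − (1 − 0.16)^25
= 1 − 0.0127933 = 0.9872067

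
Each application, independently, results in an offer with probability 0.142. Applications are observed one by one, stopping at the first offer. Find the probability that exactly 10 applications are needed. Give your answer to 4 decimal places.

Geometric (trials to first success), p = 0.142.
P(Y = 10) = (1−p)^9 · p = 0.25199 · 0.142 = 0.035783

0.0358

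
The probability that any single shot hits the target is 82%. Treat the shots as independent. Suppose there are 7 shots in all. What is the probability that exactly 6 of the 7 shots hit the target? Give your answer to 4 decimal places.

0.3830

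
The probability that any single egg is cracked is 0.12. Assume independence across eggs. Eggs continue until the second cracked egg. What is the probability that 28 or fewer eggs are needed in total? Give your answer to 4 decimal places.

0.8656

Finishing within 28 eggs ⇔ at least 2 successes in the first 28. With X ~ Binomial(28, 0.12), P(Y ≤ 28) = 1 − P(X ≤ 1).
  k=0: C(28,0)·0.12^0·0.88^28 = 0.027894
  k=1: C(28,1)·0.12^1·0.88^27 = 0.106505
1 − 0.134400 = 0.865600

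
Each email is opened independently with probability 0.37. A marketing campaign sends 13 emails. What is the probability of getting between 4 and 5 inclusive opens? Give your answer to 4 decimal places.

0.4310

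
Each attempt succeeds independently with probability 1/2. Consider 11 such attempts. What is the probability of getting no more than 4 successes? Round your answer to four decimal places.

0.2744

X ~ Binomial(11, 0.50); P(X ≤ 4) = Σ C(11,k) p^k (1−p)^(11−k) over k:
  k=0: C(11,0)·0.50^0·0.50^11 = 0.000488
  k=1: C(11,1)·0.50^1·0.50^10 = 0.005371
  k=2: C(11,2)·0.50^2·0.50^9 = 0.026855
  k=3: C(11,3)·0.50^3·0.50^8 = 0.080566
  k=4: C(11,4)·0.50^4·0.50^7 = 0.161133
Total = 0.274414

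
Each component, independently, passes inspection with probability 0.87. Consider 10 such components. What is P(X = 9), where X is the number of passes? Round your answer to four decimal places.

X ~ Binomial(n=10, p=0.87).
P(X=9) = C(10,9) · p^9 · (1−p)^1
= 10 · 0.28554 · 0.13 = 0.371207

0.3712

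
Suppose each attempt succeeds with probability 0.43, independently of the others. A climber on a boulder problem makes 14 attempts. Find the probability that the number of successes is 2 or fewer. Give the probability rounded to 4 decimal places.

0.0242

X ~ Binomial(14, 0.43); P(X ≤ 2) = Σ C(14,k) p^k (1−p)^(14−k) over k:
  k=0: C(14,0)·0.43^0·0.57^14 = 0.000382
  k=1: C(14,1)·0.43^1·0.57^13 = 0.004036
  k=2: C(14,2)·0.43^2·0.57^12 = 0.019791
Total = 0.024210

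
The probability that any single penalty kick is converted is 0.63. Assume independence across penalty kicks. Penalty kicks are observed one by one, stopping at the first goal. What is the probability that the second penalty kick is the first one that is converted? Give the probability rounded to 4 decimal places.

Geometric (trials to first success), p = 0.63.
P(Y = 2) = (1−p)^1 · p = 0.37 · 0.63 = 0.233100

0.2331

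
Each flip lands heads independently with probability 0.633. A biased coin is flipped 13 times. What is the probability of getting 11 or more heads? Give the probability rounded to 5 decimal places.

0.09105

X ~ Binomial(13, 0.633); P(X ≥ 11) = Σ C(13,k) p^k (1−p)^(13−k) over k:
  k=11: C(13,11)·0.633^11·0.367^2 = 0.0686859
  k=12: C(13,12)·0.633^12·0.367^1 = 0.0197449
  k=13: C(13,13)·0.633^13·0.367^0 = 0.0026197
Total = 0.0910504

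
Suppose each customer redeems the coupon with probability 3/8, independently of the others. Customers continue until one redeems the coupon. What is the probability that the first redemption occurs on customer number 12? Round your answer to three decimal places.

Geometric (trials to first success), p = 0.375.
P(Y = 12) = (1−p)^11 · p = 0.0056843 · 0.375 = 0.00213

0.002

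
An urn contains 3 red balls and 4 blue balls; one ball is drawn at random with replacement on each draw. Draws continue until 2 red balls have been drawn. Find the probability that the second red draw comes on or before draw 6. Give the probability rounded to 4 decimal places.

0.8085

Finishing within 6 draws ⇔ at least 2 successes in the first 6. With X ~ Binomial(6, 0.428571), P(Y ≤ 6) = 1 − P(X ≤ 1).
  k=0: C(6,0)·0.428571^0·0.571429^6 = 0.034815
  k=1: C(6,1)·0.428571^1·0.571429^5 = 0.156669
1 − 0.191485 = 0.808515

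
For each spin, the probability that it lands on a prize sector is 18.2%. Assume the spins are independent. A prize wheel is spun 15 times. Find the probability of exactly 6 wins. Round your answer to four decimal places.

0.0298

X ~ Binomial(n=15, p=0.182).
P(X=6) = C(15,6) · p^6 · (1−p)^9
= 5005 · 3.6344e-05 · 0.16398 = 0.029827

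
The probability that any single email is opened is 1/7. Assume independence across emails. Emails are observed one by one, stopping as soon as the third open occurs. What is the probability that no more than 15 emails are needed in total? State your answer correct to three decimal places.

0.365

Finishing within 15 emails ⇔ at least 3 successes in the first 15. With X ~ Binomial(15, 0.142857), P(Y ≤ 15) = 1 − P(X ≤ 2).
  k=0: C(15,0)·0.142857^0·0.857143^15 = 0.09904
  k=1: C(15,1)·0.142857^1·0.857143^14 = 0.24759
  k=2: C(15,2)·0.142857^2·0.857143^13 = 0.28886
1 − 0.63549 = 0.36451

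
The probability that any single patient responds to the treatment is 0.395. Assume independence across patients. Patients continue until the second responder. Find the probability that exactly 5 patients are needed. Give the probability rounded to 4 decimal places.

0.1382

Y = trial on which the second success occurs; negative binomial, r=2, p=0.395.
P(Y=5) = C(4,1) · p^2 · (1−p)^3
= 4 · 0.15602 · 0.22145 = 0.138204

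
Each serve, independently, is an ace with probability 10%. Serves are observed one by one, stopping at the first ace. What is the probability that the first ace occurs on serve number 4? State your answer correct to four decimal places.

Geometric (trials to first success), p = 0.10.
P(Y = 4) = (1−p)^3 · p = 0.729 · 0.10 = 0.072900

0.0729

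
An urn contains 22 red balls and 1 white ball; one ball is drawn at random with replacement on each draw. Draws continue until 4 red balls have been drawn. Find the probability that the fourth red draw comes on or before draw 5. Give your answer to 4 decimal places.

Finishing within 5 draws ⇔ at least 4 successes in the first 5. With X ~ Binomial(5, 0.956522), P(Y ≤ 5) = 1 − P(X ≤ 3).
  k=0: C(5,0)·0.956522^0·0.043478^5 = 0.000000
  k=1: C(5,1)·0.956522^1·0.043478^4 = 0.000017
  k=2: C(5,2)·0.956522^2·0.043478^3 = 0.000752
  k=3: C(5,3)·0.956522^3·0.043478^2 = 0.016544
1 − 0.017313 = 0.982687

0.9827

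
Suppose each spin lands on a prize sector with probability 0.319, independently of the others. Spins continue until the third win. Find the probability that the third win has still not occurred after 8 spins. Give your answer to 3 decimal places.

0.504

Needing more than 8 spins ⇔ fewer than 3 successes in the first 8. With X ~ Binomial(8, 0.319), P(Y > 8) = P(X ≤ 2).
  k=0: C(8,0)·0.319^0·0.681^8 = 0.04626
  k=1: C(8,1)·0.319^1·0.681^7 = 0.17334
  k=2: C(8,2)·0.319^2·0.681^6 = 0.28420
P(X ≤ 2) = 0.50380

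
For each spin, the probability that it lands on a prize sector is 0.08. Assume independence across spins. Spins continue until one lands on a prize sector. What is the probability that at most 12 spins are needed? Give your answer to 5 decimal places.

0.63233

Y = number of spins to the first success; geometric, p = 0.08.
P(Y ≤ 12) = 1 − (1−p)^12 = 1 − 0.3676664 = 0.6323336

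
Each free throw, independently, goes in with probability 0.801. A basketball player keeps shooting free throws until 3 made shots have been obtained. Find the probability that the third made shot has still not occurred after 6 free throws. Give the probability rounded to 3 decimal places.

Needing more than 6 free throws ⇔ fewer than 3 successes in the first 6. With X ~ Binomial(6, 0.801), P(Y > 6) = P(X ≤ 2).
  k=0: C(6,0)·0.801^0·0.199^6 = 0.00006
  k=1: C(6,1)·0.801^1·0.199^5 = 0.00150
  k=2: C(6,2)·0.801^2·0.199^4 = 0.01509
P(X ≤ 2) = 0.01665

0.017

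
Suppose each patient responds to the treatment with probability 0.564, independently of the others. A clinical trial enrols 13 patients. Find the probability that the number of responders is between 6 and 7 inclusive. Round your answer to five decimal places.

X ~ Binomial(13, 0.564); P(6 ≤ X ≤ 7) = Σ C(13,k) p^k (1−p)^(13−k) over k:
  k=6: C(13,6)·0.564^6·0.436^7 = 0.1654235
  k=7: C(13,7)·0.564^7·0.436^6 = 0.2139883
Total = 0.3794118

0.37941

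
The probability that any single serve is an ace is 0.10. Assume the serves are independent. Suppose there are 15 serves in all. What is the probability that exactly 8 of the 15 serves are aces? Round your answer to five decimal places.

X ~ Binomial(n=15, p=0.10).
P(X=8) = C(15,8) · p^8 · (1−p)^7
= 6435 · 1e-08 · 0.4783 = 0.0000308

0.00003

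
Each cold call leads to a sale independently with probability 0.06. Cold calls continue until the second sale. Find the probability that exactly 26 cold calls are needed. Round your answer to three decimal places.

0.020

Y = trial on which the second success occurs; negative binomial, r=2, p=0.06.
P(Y=26) = C(25,1) · p^2 · (1−p)^24
= 25 · 0.0036 · 0.2265 = 0.02039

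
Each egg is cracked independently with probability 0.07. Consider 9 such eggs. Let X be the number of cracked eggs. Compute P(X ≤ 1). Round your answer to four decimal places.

X ~ Binomial(9, 0.07); P(X ≤ 1) = Σ C(9,k) p^k (1−p)^(9−k) over k:
  k=0: C(9,0)·0.07^0·0.93^9 = 0.520411
  k=1: C(9,1)·0.07^1·0.93^8 = 0.352537
Total = 0.872948

0.8729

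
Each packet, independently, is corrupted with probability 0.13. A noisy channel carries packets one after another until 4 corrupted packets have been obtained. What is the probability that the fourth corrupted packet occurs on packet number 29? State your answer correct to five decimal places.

0.02878

Y = trial on which the fourth success occurs; negative binomial, r=4, p=0.13.
P(Y=29) = C(28,3) · p^4 · (1−p)^25
= 3276 · 0.00028561 · 0.03076 = 0.0287805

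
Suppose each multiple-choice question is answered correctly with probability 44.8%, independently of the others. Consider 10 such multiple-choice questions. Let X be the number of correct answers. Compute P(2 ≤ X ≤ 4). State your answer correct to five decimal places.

0.48566

X ~ Binomial(10, 0.448); P(2 ≤ X ≤ 4) = Σ C(10,k) p^k (1−p)^(10−k) over k:
  k=2: C(10,2)·0.448^2·0.552^8 = 0.0778540
  k=3: C(10,3)·0.448^3·0.552^7 = 0.1684957
  k=4: C(10,4)·0.448^4·0.552^6 = 0.2393127
Total = 0.4856625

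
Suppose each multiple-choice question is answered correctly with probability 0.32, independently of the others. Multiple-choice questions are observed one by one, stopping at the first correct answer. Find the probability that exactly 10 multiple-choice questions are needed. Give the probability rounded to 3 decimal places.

0.010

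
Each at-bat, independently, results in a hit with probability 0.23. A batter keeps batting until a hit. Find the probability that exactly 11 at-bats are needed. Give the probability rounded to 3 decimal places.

0.017

Geometric (trials to first success), p = 0.23.
P(Y = 11) = (1−p)^10 · p = 0.073267 · 0.23 = 0.01685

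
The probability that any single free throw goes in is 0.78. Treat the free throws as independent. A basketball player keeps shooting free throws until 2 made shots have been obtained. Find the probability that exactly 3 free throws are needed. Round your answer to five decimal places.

0.26770

Y = trial on which the second success occurs; negative binomial, r=2, p=0.78.
P(Y=3) = C(2,1) · p^2 · (1−p)^1
= 2 · 0.6084 · 0.22 = 0.2676960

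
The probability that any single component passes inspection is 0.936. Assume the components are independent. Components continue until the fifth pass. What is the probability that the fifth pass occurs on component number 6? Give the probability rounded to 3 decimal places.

Y = trial on which the fifth success occurs; negative binomial, r=5, p=0.936.
P(Y=6) = C(5,4) · p^5 · (1−p)^1
= 5 · 0.71842 · 0.064 = 0.22989

0.230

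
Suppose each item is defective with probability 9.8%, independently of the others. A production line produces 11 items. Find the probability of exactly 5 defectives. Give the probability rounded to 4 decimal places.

X ~ Binomial(n=11, p=0.098).
P(X=5) = C(11,5) · p^5 · (1−p)^6
= 462 · 9.0392e-06 · 0.53857 = 0.002249

0.0022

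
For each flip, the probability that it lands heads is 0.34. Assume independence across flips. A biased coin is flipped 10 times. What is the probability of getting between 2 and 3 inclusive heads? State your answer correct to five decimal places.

0.44458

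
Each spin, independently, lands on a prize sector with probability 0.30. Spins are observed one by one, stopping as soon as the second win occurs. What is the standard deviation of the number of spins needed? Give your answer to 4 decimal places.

Y = total spins until the second success; negative binomial with r=2, p=0.30.
SD(Y) = √[r(1−p)/p²] = √(15.555556) = 3.944053

3.9441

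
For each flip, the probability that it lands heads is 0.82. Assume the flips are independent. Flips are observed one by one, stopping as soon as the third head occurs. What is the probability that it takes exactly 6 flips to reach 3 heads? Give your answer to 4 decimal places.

Y = trial on which the third success occurs; negative binomial, r=3, p=0.82.
P(Y=6) = C(5,2) · p^3 · (1−p)^3
= 10 · 0.55137 · 0.005832 = 0.032156

0.0322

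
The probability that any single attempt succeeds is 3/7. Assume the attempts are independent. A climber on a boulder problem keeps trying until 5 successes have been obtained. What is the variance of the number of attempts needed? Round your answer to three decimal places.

Y = total attempts until the fifth success; negative binomial with r=5, p=0.428571.
Var(Y) = r(1−p)/p² = 5·0.571429 / 0.428571² = 15.55556

15.556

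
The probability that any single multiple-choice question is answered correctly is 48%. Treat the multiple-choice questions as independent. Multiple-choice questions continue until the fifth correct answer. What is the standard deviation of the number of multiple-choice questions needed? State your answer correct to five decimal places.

Y = total multiple-choice questions until the fifth success; negative binomial with r=5, p=0.48.
SD(Y) = √[r(1−p)/p²] = √(11.2847222) = 3.3592741

3.35927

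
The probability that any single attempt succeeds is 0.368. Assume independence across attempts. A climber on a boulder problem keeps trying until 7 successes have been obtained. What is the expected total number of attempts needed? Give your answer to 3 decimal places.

Y = total attempts until the seventh success; negative binomial with r=7, p=0.368.
E[Y] = r / p = 7 / 0.368 = 19.02174

19.022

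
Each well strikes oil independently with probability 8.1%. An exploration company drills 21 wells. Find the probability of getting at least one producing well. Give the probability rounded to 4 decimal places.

P(at least one) = 1 − P(none) = 1 − (1 − 0.081)^21
= 1 − 0.169678 = 0.830322

0.8303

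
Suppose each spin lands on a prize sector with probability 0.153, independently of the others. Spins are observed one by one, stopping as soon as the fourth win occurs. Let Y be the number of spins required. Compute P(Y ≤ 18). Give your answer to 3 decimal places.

Finishing within 18 spins ⇔ at least 4 successes in the first 18. With X ~ Binomial(18, 0.153), P(Y ≤ 18) = 1 − P(X ≤ 3).
  k=0: C(18,0)·0.153^0·0.847^18 = 0.05034
  k=1: C(18,1)·0.153^1·0.847^17 = 0.16367
  k=2: C(18,2)·0.153^2·0.847^16 = 0.25131
  k=3: C(18,3)·0.153^3·0.847^15 = 0.24211
1 − 0.70743 = 0.29257

0.293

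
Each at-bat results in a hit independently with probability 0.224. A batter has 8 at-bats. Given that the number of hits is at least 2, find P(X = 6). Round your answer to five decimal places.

0.00377

X ~ Binomial(8, 0.224). Want P(X=6 | X≥2) = P(X=6) / P(X≥2).
P(X=6) = C(8,6)·0.224^6·0.776^2 = 0.0021300
P(X≥2) = 1 − 0.1314903 − 0.3036477 = 0.5648619
Ratio = 0.0021300 / 0.5648619 = 0.0037707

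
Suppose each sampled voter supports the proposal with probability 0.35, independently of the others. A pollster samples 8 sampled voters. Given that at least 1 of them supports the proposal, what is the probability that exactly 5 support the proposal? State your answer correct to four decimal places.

0.0834

X ~ Binomial(8, 0.35). Want P(X=5 | X≥1) = P(X=5) / P(X≥1).
P(X=5) = C(8,5)·0.35^5·0.65^3 = 0.080773
P(X≥1) = 1 − 0.031864 = 0.968136
Ratio = 0.080773 / 0.968136 = 0.083432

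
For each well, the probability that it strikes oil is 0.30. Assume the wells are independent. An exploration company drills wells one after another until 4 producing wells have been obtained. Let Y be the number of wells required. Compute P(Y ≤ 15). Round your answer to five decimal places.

Finishing within 15 wells ⇔ at least 4 successes in the first 15. With X ~ Binomial(15, 0.30), P(Y ≤ 15) = 1 − P(X ≤ 3).
  k=0: C(15,0)·0.30^0·0.70^15 = 0.0047476
  k=1: C(15,1)·0.30^1·0.70^14 = 0.0305200
  k=2: C(15,2)·0.30^2·0.70^13 = 0.0915601
  k=3: C(15,3)·0.30^3·0.70^12 = 0.1700402
1 − 0.2968679 = 0.7031321

0.70313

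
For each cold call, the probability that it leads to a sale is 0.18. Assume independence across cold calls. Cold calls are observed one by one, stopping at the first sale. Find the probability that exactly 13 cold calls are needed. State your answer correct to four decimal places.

Geometric (trials to first success), p = 0.18.
P(Y = 13) = (1−p)^12 · p = 0.09242 · 0.18 = 0.016636

0.0166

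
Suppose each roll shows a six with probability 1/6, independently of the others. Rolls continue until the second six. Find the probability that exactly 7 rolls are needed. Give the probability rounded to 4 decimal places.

0.0670

Y = trial on which the second success occurs; negative binomial, r=2, p=0.166667.
P(Y=7) = C(6,1) · p^2 · (1−p)^5
= 6 · 0.027778 · 0.40188 = 0.066980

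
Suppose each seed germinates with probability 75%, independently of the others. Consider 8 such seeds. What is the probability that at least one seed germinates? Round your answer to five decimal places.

P(at least one) = 1 − P(none) = 1 − (1 − 0.75)^8
= 1 − 0.0000153 = 0.9999847

0.99998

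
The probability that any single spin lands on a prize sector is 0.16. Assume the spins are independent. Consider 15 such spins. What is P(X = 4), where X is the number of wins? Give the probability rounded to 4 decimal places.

0.1314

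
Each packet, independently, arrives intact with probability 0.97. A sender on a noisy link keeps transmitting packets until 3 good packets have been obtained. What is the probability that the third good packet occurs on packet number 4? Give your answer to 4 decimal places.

0.0821

Y = trial on which the third success occurs; negative binomial, r=3, p=0.97.
P(Y=4) = C(3,2) · p^3 · (1−p)^1
= 3 · 0.91267 · 0.03 = 0.082141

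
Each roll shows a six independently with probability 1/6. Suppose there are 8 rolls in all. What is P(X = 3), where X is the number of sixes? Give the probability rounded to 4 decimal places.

0.1042

X ~ Binomial(n=8, p=0.166667).
P(X=3) = C(8,3) · p^3 · (1−p)^5
= 56 · 0.0046296 · 0.40188 = 0.104190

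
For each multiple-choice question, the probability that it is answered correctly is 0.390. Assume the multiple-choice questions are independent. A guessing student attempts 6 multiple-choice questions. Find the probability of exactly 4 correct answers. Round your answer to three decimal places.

0.129

X ~ Binomial(n=6, p=0.39).
P(X=4) = C(6,4) · p^4 · (1−p)^2
= 15 · 0.023134 · 0.3721 = 0.12912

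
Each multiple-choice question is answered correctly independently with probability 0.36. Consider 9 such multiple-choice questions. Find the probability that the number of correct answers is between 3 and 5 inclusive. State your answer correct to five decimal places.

X ~ Binomial(9, 0.36); P(3 ≤ X ≤ 5) = Σ C(9,k) p^k (1−p)^(9−k) over k:
  k=3: C(9,3)·0.36^3·0.64^6 = 0.2693188
  k=4: C(9,4)·0.36^4·0.64^5 = 0.2272377
  k=5: C(9,5)·0.36^5·0.64^4 = 0.1278212
Total = 0.6243777

0.62438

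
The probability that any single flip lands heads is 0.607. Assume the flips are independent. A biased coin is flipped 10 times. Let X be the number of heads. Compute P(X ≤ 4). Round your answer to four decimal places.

X ~ Binomial(10, 0.607); P(X ≤ 4) = Σ C(10,k) p^k (1−p)^(10−k) over k:
  k=0: C(10,0)·0.607^0·0.393^10 = 0.000088
  k=1: C(10,1)·0.607^1·0.393^9 = 0.001357
  k=2: C(10,2)·0.607^2·0.393^8 = 0.009435
  k=3: C(10,3)·0.607^3·0.393^7 = 0.038859
  k=4: C(10,4)·0.607^4·0.393^6 = 0.105034
Total = 0.154773

0.1548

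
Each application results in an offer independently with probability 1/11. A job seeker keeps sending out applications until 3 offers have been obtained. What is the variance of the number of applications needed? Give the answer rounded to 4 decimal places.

330.0000

Y = total applications until the third success; negative binomial with r=3, p=0.090909.
Var(Y) = r(1−p)/p² = 3·0.909091 / 0.090909² = 330.000000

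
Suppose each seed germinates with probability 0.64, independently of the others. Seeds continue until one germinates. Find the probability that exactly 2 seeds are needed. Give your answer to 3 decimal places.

Geometric (trials to first success), p = 0.64.
P(Y = 2) = (1−p)^1 · p = 0.36 · 0.64 = 0.23040

0.230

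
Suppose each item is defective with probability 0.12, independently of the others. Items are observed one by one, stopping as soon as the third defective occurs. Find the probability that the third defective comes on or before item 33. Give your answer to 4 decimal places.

0.7745

Finishing within 33 items ⇔ at least 3 successes in the first 33. With X ~ Binomial(33, 0.12), P(Y ≤ 33) = 1 − P(X ≤ 2).
  k=0: C(33,0)·0.12^0·0.88^33 = 0.014721
  k=1: C(33,1)·0.12^1·0.88^32 = 0.066243
  k=2: C(33,2)·0.12^2·0.88^31 = 0.144530
1 − 0.225494 = 0.774506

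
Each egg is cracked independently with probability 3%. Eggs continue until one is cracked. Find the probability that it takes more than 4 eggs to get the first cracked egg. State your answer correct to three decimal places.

0.885

Y = number of eggs to the first success; geometric, p = 0.03.
P(Y > 4) = P(first 4 all fail) = (1−p)^4 = 0.88529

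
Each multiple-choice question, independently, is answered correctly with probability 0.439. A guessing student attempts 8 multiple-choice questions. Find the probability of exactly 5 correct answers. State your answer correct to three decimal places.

0.161

X ~ Binomial(n=8, p=0.439).
P(X=5) = C(8,5) · p^5 · (1−p)^3
= 56 · 0.016305 · 0.17656 = 0.16121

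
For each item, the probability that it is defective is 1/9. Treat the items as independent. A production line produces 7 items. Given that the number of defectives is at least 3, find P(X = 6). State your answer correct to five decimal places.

0.00034

X ~ Binomial(7, 0.111111). Want P(X=6 | X≥3) = P(X=6) / P(X≥3).
P(X=6) = C(7,6)·0.111111^6·0.888889^1 = 0.0000117
P(X≥3) = 1 − 0.4384624 − 0.3836546 − 0.1438705 = 0.0340126
Ratio = 0.0000117 / 0.0340126 = 0.0003442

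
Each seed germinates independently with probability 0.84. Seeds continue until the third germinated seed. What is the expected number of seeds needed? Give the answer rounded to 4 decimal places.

3.5714

Y = total seeds until the third success; negative binomial with r=3, p=0.84.
E[Y] = r / p = 3 / 0.84 = 3.571429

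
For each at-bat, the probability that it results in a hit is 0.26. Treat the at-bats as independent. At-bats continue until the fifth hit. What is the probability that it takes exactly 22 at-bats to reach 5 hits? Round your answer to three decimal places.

0.043

Y = trial on which the fifth success occurs; negative binomial, r=5, p=0.26.
P(Y=22) = C(21,4) · p^5 · (1−p)^17
= 5985 · 0.0011881 · 0.0059833 = 0.04255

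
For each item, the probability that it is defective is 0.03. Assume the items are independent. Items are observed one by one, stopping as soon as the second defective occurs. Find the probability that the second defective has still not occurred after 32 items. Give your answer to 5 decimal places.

Needing more than 32 items ⇔ fewer than 2 successes in the first 32. With X ~ Binomial(32, 0.03), P(Y > 32) = P(X ≤ 1).
  k=0: C(32,0)·0.03^0·0.97^32 = 0.3773076
  k=1: C(32,1)·0.03^1·0.97^31 = 0.3734178
P(X ≤ 1) = 0.7507253

0.75073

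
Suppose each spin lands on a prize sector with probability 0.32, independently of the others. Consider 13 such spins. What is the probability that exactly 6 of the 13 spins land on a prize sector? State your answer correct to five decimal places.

0.12387

X ~ Binomial(n=13, p=0.32).
P(X=6) = C(13,6) · p^6 · (1−p)^7
= 1716 · 0.0010737 · 0.06723 = 0.1238738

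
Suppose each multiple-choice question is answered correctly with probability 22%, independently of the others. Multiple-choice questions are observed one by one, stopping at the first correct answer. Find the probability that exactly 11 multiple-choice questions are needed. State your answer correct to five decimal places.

0.01834

Geometric (trials to first success), p = 0.22.
P(Y = 11) = (1−p)^10 · p = 0.083358 · 0.22 = 0.0183387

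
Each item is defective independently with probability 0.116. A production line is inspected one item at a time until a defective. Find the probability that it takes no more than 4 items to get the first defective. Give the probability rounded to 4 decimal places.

Y = number of items to the first success; geometric, p = 0.116.
P(Y ≤ 4) = 1 − (1−p)^4 = 1 − 0.610673 = 0.389327

0.3893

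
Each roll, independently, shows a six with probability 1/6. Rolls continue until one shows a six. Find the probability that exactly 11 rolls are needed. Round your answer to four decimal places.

Geometric (trials to first success), p = 0.166667.
P(Y = 11) = (1−p)^10 · p = 0.16151 · 0.166667 = 0.026918

0.0269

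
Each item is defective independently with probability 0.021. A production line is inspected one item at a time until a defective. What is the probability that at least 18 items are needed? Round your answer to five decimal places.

Y = number of items to the first success; geometric, p = 0.021.
P(Y > 17) = P(first 17 all fail) = (1−p)^17 = 0.6971171

0.69712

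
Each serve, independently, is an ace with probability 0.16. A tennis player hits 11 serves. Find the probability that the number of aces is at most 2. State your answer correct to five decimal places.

X ~ Binomial(11, 0.16); P(X ≤ 2) = Σ C(11,k) p^k (1−p)^(11−k) over k:
  k=0: C(11,0)·0.16^0·0.84^11 = 0.1469170
  k=1: C(11,1)·0.16^1·0.84^10 = 0.3078262
  k=2: C(11,2)·0.16^2·0.84^9 = 0.2931678
Total = 0.7479110

0.74791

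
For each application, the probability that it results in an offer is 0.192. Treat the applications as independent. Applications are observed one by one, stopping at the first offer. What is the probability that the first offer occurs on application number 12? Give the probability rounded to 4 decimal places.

0.0184

Geometric (trials to first success), p = 0.192.
P(Y = 12) = (1−p)^11 · p = 0.095835 · 0.192 = 0.018400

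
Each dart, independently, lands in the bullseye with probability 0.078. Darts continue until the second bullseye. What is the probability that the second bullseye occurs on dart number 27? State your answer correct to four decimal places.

Y = trial on which the second success occurs; negative binomial, r=2, p=0.078.
P(Y=27) = C(26,1) · p^2 · (1−p)^25
= 26 · 0.006084 · 0.1313 = 0.020770

0.0208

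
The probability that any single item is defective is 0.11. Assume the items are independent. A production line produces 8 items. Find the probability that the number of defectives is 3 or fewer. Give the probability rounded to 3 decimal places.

X ~ Binomial(8, 0.11); P(X ≤ 3) = Σ C(8,k) p^k (1−p)^(8−k) over k:
  k=0: C(8,0)·0.11^0·0.89^8 = 0.39366
  k=1: C(8,1)·0.11^1·0.89^7 = 0.38924
  k=2: C(8,2)·0.11^2·0.89^6 = 0.16838
  k=3: C(8,3)·0.11^3·0.89^5 = 0.04162
Total = 0.99289

0.993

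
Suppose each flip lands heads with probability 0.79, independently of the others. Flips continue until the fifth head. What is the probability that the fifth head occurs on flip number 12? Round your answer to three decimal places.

0.002

Y = trial on which the fifth success occurs; negative binomial, r=5, p=0.79.
P(Y=12) = C(11,4) · p^5 · (1−p)^7
= 330 · 0.30771 · 1.8011e-05 = 0.00183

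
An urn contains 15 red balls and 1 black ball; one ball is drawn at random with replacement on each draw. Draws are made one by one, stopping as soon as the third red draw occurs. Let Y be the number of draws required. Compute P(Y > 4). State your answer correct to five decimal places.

0.02153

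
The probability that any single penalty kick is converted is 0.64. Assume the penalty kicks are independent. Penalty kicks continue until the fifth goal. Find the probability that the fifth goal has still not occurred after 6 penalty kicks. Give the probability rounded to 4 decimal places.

0.6994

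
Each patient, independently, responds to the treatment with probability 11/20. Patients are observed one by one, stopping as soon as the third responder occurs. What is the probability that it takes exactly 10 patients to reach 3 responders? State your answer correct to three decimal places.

Y = trial on which the third success occurs; negative binomial, r=3, p=0.55.
P(Y=10) = C(9,2) · p^3 · (1−p)^7
= 36 · 0.16637 · 0.0037367 = 0.02238

0.022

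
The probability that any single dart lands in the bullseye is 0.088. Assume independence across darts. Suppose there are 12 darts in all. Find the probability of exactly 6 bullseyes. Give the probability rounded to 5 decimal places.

0.00025

X ~ Binomial(n=12, p=0.088).
P(X=6) = C(12,6) · p^6 · (1−p)^6
= 924 · 4.644e-07 · 0.5754 = 0.0002469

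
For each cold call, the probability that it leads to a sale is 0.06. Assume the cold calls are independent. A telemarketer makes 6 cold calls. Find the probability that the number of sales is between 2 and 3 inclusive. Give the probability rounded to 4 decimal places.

0.0457

X ~ Binomial(6, 0.06); P(2 ≤ X ≤ 3) = Σ C(6,k) p^k (1−p)^(6−k) over k:
  k=2: C(6,2)·0.06^2·0.94^4 = 0.042160
  k=3: C(6,3)·0.06^3·0.94^3 = 0.003588
Total = 0.045749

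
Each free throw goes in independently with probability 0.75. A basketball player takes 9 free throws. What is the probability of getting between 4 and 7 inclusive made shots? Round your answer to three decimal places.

0.690

X ~ Binomial(9, 0.75); P(4 ≤ X ≤ 7) = Σ C(9,k) p^k (1−p)^(9−k) over k:
  k=4: C(9,4)·0.75^4·0.25^5 = 0.03893
  k=5: C(9,5)·0.75^5·0.25^4 = 0.11680
  k=6: C(9,6)·0.75^6·0.25^3 = 0.23360
  k=7: C(9,7)·0.75^7·0.25^2 = 0.30034
Total = 0.68967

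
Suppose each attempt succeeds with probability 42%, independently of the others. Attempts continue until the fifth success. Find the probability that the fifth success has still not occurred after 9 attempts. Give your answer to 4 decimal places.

Needing more than 9 attempts ⇔ fewer than 5 successes in the first 9. With X ~ Binomial(9, 0.42), P(Y > 9) = P(X ≤ 4).
  k=0: C(9,0)·0.42^0·0.58^9 = 0.007428
  k=1: C(9,1)·0.42^1·0.58^8 = 0.048408
  k=2: C(9,2)·0.42^2·0.58^7 = 0.140216
  k=3: C(9,3)·0.42^3·0.58^6 = 0.236916
  k=4: C(9,4)·0.42^4·0.58^5 = 0.257340
P(X ≤ 4) = 0.690308

0.6903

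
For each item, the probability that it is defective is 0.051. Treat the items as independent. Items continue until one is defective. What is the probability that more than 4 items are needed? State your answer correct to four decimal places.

0.8111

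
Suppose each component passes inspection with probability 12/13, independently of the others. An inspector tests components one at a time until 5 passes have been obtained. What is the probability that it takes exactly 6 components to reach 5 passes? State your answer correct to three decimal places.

0.258

Y = trial on which the fifth success occurs; negative binomial, r=5, p=0.923077.
P(Y=6) = C(5,4) · p^5 · (1−p)^1
= 5 · 0.67018 · 0.076923 = 0.25776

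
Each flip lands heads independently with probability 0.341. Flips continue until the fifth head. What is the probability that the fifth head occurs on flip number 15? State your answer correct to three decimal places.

0.071

Y = trial on which the fifth success occurs; negative binomial, r=5, p=0.341.
P(Y=15) = C(14,4) · p^5 · (1−p)^10
= 1001 · 0.0046108 · 0.015447 = 0.07130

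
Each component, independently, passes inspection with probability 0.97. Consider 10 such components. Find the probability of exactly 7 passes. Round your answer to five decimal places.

X ~ Binomial(n=10, p=0.97).
P(X=7) = C(10,7) · p^7 · (1−p)^3
= 120 · 0.80798 · 2.7e-05 = 0.0026179

0.00262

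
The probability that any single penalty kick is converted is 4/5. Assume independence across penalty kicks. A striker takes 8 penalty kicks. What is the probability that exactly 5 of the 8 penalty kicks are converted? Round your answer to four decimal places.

X ~ Binomial(n=8, p=0.80).
P(X=5) = C(8,5) · p^5 · (1−p)^3
= 56 · 0.32768 · 0.008 = 0.146801

0.1468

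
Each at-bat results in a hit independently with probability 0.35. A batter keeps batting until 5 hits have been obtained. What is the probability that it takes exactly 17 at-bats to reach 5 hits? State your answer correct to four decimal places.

Y = trial on which the fifth success occurs; negative binomial, r=5, p=0.35.
P(Y=17) = C(16,4) · p^5 · (1−p)^12
= 1820 · 0.0052522 · 0.005688 = 0.054372

0.0544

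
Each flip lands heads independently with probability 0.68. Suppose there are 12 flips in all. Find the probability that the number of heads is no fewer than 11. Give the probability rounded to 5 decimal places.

0.06497

X ~ Binomial(12, 0.68); P(X ≥ 11) = Σ C(12,k) p^k (1−p)^(12−k) over k:
  k=11: C(12,11)·0.68^11·0.32^1 = 0.0551988
  k=12: C(12,12)·0.68^12·0.32^0 = 0.0097748
Total = 0.0649735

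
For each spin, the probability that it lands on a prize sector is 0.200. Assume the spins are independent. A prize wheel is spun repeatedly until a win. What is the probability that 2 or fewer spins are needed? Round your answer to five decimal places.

0.36000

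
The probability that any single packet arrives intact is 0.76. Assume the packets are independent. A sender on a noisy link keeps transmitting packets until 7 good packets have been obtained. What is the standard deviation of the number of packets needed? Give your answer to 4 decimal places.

1.7055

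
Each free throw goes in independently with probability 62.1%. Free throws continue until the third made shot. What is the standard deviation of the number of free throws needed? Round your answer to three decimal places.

1.717

Y = total free throws until the third success; negative binomial with r=3, p=0.621.
SD(Y) = √[r(1−p)/p²] = √(2.94834) = 1.71707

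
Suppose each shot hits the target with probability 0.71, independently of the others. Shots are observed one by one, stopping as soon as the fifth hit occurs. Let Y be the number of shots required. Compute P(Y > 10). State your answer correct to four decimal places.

0.0404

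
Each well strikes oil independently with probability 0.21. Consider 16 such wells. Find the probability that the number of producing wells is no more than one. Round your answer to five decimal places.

X ~ Binomial(16, 0.21); P(X ≤ 1) = Σ C(16,k) p^k (1−p)^(16−k) over k:
  k=0: C(16,0)·0.21^0·0.79^16 = 0.0230162
  k=1: C(16,1)·0.21^1·0.79^15 = 0.0978916
Total = 0.1209078

0.12091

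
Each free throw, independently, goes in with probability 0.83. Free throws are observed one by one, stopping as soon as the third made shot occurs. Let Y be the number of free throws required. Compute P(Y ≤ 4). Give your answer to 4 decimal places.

Finishing within 4 free throws ⇔ at least 3 successes in the first 4. With X ~ Binomial(4, 0.83), P(Y ≤ 4) = 1 − P(X ≤ 2).
  k=0: C(4,0)·0.83^0·0.17^4 = 0.000835
  k=1: C(4,1)·0.83^1·0.17^3 = 0.016311
  k=2: C(4,2)·0.83^2·0.17^2 = 0.119455
1 − 0.136602 = 0.863398

0.8634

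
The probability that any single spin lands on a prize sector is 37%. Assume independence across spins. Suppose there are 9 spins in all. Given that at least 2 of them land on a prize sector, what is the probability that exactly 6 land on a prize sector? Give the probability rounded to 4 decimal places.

X ~ Binomial(9, 0.37). Want P(X=6 | X≥2) = P(X=6) / P(X≥2).
P(X=6) = C(9,6)·0.37^6·0.63^3 = 0.053890
P(X≥2) = 1 − 0.015634 − 0.082636 = 0.901730
Ratio = 0.053890 / 0.901730 = 0.059763

0.0598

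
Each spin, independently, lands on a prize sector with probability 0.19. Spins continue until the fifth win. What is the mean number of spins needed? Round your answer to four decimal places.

26.3158

Y = total spins until the fifth success; negative binomial with r=5, p=0.19.
E[Y] = r / p = 5 / 0.19 = 26.315789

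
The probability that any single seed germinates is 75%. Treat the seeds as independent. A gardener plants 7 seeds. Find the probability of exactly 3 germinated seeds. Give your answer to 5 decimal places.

X ~ Binomial(n=7, p=0.75).
P(X=3) = C(7,3) · p^3 · (1−p)^4
= 35 · 0.42188 · 0.0039062 = 0.0576782

0.05768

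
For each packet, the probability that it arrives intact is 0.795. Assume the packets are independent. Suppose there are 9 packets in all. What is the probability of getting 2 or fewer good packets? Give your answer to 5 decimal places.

0.00037

X ~ Binomial(9, 0.795); P(X ≤ 2) = Σ C(9,k) p^k (1−p)^(9−k) over k:
  k=0: C(9,0)·0.795^0·0.205^9 = 0.0000006
  k=1: C(9,1)·0.795^1·0.205^8 = 0.0000223
  k=2: C(9,2)·0.795^2·0.205^7 = 0.0003462
Total = 0.0003691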